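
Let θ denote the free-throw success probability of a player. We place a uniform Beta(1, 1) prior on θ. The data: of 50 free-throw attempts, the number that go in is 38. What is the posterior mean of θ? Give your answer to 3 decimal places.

Posterior mean ≈ 0.750

Observing 38 successes and 12 failures updates Beta(1, 1) by adding the success and failure counts to the two shape parameters: α = 1+38 = 39, β = 1+12 = 13.
E[θ | data] = 39/(39+13) = 0.750.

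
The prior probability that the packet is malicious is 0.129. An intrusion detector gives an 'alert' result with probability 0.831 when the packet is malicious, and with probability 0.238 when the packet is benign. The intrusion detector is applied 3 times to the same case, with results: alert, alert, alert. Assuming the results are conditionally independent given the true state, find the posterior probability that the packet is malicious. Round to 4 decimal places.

Posterior P(H) ≈ 0.8631

With H the event that the packet is malicious, the joint likelihood of the observed sequence is P(data|H) = 0.831·0.831·0.831 = 0.57386 and P(data|¬H) = 0.238·0.238·0.238 = 0.013481.
Bayes: P(H|data) = 0.129·0.57386 / (0.129·0.57386 + 0.871·0.013481) = 0.074027/0.085770 = 0.8631.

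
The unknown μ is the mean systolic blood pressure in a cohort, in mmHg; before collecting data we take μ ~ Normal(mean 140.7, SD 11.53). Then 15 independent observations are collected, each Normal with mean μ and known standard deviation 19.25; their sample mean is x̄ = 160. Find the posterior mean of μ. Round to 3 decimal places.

With known σ, the Normal prior is conjugate. Weight on the data is w = (n/σ²)/(n/σ² + 1/τ₀²) = 0.0404790/(0.0404790+0.00752214) = 0.84329.
Posterior mean = w·x̄ + (1−w)·μ₀ = 0.84329·160 + 0.15671·140.7 = 156.976.

Posterior mean ≈ 156.976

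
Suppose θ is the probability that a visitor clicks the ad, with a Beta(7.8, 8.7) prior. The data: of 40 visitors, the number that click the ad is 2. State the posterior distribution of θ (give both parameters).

Observing 2 successes and 38 failures updates Beta(7.8, 8.7) by adding the success and failure counts to the two shape parameters: α = 7.8+2 = 9.8, β = 8.7+38 = 46.7.

Posterior: Beta(9.8, 46.7)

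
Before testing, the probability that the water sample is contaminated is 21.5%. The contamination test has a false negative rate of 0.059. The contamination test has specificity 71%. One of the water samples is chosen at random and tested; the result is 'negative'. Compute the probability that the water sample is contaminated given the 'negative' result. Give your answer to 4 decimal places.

Let H be the event that the water sample is contaminated. P(H) = 0.215, so P(¬H) = 0.785. With E the 'negative' result, P(E|H) = 0.059 and P(E|¬H) = 0.71.
P(E) = 0.059·0.215 + 0.71·0.785 = 0.012685 + 0.55735 = 0.57003.
By Bayes' theorem, P(H|E) = 0.012685 / 0.57003 = 0.0223.

P(H | E) ≈ 0.0223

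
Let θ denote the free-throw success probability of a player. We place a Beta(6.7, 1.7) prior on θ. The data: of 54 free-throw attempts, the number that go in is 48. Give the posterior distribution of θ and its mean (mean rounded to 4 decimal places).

Observing 48 successes and 6 failures updates Beta(6.7, 1.7) by adding the success and failure counts to the two shape parameters: α = 6.7+48 = 54.7, β = 1.7+6 = 7.7.
E[θ | data] = 54.7/(54.7+7.7) = 0.8766.

Posterior: Beta(54.7, 7.7); mean ≈ 0.8766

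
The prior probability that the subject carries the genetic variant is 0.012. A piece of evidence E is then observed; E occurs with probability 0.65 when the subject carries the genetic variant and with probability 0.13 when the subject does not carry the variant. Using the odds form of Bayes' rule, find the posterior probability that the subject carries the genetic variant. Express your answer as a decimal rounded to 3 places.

Posterior probability ≈ 0.057

Prior odds = 0.012/(1−0.012) = 0.012146. In log-odds, ln(0.012146) = -4.4108.
Add log likelihood ratio: ln(5.0000) = 1.6094.
Posterior log-odds = -2.8013, so posterior odds = exp(-2.8013) = 0.060729. Converting, P(H|E) = 0.060729/1.0607 = 0.057.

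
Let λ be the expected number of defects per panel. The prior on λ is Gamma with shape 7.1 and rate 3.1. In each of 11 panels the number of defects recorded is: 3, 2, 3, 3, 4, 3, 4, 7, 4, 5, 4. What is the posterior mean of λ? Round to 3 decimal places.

Posterior mean ≈ 3.482

Total count ∑xᵢ = 42 over n = 11 panels.
Gamma is conjugate to the Poisson likelihood: posterior is Gamma(shape = 7.1+42 = 49.1, rate = 3.1+11 = 14.1).
E[λ | data] = 49.1/14.1 = 3.482.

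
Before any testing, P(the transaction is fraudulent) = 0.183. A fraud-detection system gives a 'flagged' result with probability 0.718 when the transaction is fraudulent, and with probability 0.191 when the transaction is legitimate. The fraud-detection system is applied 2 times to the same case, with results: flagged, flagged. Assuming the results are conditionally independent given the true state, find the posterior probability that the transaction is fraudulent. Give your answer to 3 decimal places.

Let H be the event that the transaction is fraudulent; start with P(H) = 0.183. P('flagged'|H) = 0.718, P('flagged'|¬H) = 0.191.
Update on result 1 ('flagged'): P(H) ← 0.718·0.1830 / (0.718·0.1830 + 0.191·0.8170) = 0.13139/0.28744 = 0.4571.
Update on result 2 ('flagged'): P(H) ← 0.718·0.4571 / (0.718·0.4571 + 0.191·0.5429) = 0.32821/0.43190 = 0.7599.

Posterior P(H) ≈ 0.760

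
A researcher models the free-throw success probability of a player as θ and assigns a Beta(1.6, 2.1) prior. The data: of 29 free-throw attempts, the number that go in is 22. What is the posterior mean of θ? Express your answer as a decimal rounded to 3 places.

Observing 22 successes and 7 failures updates Beta(1.6, 2.1) by adding the success and failure counts to the two shape parameters: α = 1.6+22 = 23.6, β = 2.1+7 = 9.1.
Posterior mean = α/(α+β) = 23.6/32.7 = 0.722.

Posterior mean ≈ 0.722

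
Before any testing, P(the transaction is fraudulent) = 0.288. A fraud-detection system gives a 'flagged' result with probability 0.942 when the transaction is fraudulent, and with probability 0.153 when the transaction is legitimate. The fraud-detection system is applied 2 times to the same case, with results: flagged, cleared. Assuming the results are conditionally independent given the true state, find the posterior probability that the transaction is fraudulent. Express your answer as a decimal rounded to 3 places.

Posterior P(H) ≈ 0.146

With H the event that the transaction is fraudulent, the joint likelihood of the observed sequence is P(data|H) = 0.942·0.058 = 0.054636 and P(data|¬H) = 0.153·0.847 = 0.12959.
Bayes: P(H|data) = 0.288·0.054636 / (0.288·0.054636 + 0.712·0.12959) = 0.015735/0.10800 = 0.1457.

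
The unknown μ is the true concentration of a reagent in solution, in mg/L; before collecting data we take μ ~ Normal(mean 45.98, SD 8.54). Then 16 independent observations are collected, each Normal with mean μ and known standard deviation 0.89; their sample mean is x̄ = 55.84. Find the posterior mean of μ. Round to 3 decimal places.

Posterior mean ≈ 55.833

With known σ, the Normal prior is conjugate. Weight on the data is w = (n/σ²)/(n/σ² + 1/τ₀²) = 20.1995/(20.1995+0.0137115) = 0.99932.
Posterior mean = w·x̄ + (1−w)·μ₀ = 0.99932·55.84 + 0.00067834·45.98 = 55.833.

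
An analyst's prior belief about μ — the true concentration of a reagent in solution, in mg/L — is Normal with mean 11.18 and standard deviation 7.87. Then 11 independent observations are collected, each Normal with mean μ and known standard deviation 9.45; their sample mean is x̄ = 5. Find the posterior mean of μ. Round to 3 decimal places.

Posterior mean ≈ 5.716

With known σ, the Normal prior is conjugate. Weight on the data is w = (n/σ²)/(n/σ² + 1/τ₀²) = 0.123177/(0.123177+0.0161455) = 0.88411.
Posterior mean = w·x̄ + (1−w)·μ₀ = 0.88411·5 + 0.11589·11.18 = 5.716.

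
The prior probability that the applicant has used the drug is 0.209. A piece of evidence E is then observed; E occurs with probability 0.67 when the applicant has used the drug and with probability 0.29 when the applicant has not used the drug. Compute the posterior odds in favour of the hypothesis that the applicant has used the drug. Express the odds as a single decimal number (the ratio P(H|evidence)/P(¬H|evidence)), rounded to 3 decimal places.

Prior odds = 0.209/(1−0.209) = 0.26422. In log-odds, ln(0.26422) = -1.3310.
Add log likelihood ratio: ln(2.3103) = 0.83740.
Posterior log-odds = -0.49357, so posterior odds = exp(-0.49357) = 0.61045.

Posterior odds ≈ 0.610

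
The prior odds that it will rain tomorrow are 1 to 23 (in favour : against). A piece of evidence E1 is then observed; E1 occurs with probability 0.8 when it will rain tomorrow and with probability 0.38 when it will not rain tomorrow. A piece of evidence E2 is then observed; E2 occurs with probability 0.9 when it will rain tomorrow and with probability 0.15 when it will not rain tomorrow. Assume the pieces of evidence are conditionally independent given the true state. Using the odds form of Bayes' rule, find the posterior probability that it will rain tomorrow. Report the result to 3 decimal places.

Posterior probability ≈ 0.355

Prior odds = 1/23 = 0.043478.
Likelihood ratio for E1 = 0.8/0.38 = 2.1053.
Likelihood ratio for E2 = 0.9/0.15 = 6.0000.
Posterior odds = prior odds × LR₁ × LR₂ = 0.54920.
Posterior probability = odds/(1+odds) = 0.54920/1.5492 = 0.355.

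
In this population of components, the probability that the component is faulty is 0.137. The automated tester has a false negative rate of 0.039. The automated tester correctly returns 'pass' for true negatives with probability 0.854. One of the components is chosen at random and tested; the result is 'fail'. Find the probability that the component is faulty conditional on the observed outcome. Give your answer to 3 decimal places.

Write H for 'the component is faulty'. Prior odds H:¬H = 0.137/0.863 = 0.15875. For the 'fail' outcome, the likelihood ratio is 0.961/0.146 = 6.5822.
Posterior odds = 0.15875 × 6.5822 = 1.0449, so P(H|E) = 1.0449/(1+1.0449) = 0.511.

P(H | E) ≈ 0.511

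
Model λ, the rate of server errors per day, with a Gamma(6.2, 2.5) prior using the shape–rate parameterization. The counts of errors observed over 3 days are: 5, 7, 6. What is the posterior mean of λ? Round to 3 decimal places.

The Poisson likelihood adds the total count to the shape and the number of exposure periods to the rate. Here ∑xᵢ = 18 and n = 3, so shape 6.2→24.2 and rate 2.5→5.5.
Posterior mean = shape/rate = 24.2/5.5 = 4.400.

Posterior mean ≈ 4.400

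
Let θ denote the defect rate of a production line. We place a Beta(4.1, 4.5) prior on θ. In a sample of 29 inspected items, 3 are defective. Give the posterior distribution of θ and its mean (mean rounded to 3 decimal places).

Posterior: Beta(7.1, 30.5); mean ≈ 0.189

Observing 3 successes and 26 failures updates Beta(4.1, 4.5) by adding the success and failure counts to the two shape parameters: α = 4.1+3 = 7.1, β = 4.5+26 = 30.5.
Posterior mean = α/(α+β) = 7.1/37.6 = 0.189.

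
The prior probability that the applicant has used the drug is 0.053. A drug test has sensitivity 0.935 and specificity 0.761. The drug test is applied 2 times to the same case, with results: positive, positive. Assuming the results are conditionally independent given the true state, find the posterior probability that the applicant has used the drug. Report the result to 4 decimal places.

Posterior P(H) ≈ 0.4614

With H the event that the applicant has used the drug, the joint likelihood of the observed sequence is P(data|H) = 0.935·0.935 = 0.87423 and P(data|¬H) = 0.239·0.239 = 0.057121.
Bayes: P(H|data) = 0.053·0.87423 / (0.053·0.87423 + 0.947·0.057121) = 0.046334/0.10043 = 0.4614.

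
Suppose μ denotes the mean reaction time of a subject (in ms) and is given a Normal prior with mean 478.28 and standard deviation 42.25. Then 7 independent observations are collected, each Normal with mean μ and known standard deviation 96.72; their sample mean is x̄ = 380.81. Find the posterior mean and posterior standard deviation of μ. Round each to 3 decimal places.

Posterior mean ≈ 422.540; posterior SD ≈ 27.645

Prior precision 1/τ₀² = 1/42.25² = 0.00056020; data precision n/σ² = 7/96.72² = 0.00074828.
Posterior precision = 0.00056020 + 0.00074828 = 0.00130849, giving posterior SD = 1/√0.00130849 = 27.645.
Posterior mean = (0.00056020·478.28 + 0.00074828·380.81) / 0.00130849 = 422.540.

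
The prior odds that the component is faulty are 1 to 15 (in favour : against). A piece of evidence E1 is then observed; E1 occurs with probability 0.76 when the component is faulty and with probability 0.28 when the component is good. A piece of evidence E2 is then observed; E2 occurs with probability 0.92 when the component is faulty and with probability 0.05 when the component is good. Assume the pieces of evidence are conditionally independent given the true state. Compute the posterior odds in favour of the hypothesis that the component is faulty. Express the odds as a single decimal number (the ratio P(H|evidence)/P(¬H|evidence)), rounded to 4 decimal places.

Posterior odds ≈ 3.3295

Prior odds = 1/15 = 0.066667.
Likelihood ratio for E1 = 0.76/0.28 = 2.7143.
Likelihood ratio for E2 = 0.92/0.05 = 18.400.
Posterior odds = prior odds × LR₁ × LR₂ = 3.3295.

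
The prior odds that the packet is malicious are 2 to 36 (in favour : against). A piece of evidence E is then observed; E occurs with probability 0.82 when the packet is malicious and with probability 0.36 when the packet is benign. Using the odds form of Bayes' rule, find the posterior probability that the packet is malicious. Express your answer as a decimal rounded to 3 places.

Prior odds = 2/36 = 0.055556. In log-odds, ln(0.055556) = -2.8904.
Add log likelihood ratio: ln(2.2778) = 0.82320.
Posterior log-odds = -2.0672, so posterior odds = exp(-2.0672) = 0.12654. Converting, P(H|E) = 0.12654/1.1265 = 0.112.

Posterior probability ≈ 0.112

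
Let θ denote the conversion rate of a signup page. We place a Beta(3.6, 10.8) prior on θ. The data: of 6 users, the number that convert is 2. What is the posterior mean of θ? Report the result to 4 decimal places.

Posterior mean ≈ 0.2745

The binomial likelihood is conjugate to the Beta prior: with 2 successes and 4 failures, the posterior is Beta(3.6+2, 10.8+4) = Beta(5.6, 14.8).
Posterior mean = α/(α+β) = 5.6/20.4 = 0.2745.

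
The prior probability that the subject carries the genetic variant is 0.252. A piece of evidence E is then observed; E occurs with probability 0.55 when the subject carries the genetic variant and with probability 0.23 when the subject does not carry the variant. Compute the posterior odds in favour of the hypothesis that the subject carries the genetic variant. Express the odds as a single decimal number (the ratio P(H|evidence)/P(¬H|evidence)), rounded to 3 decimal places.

Posterior odds ≈ 0.806

Prior odds = 0.252/(1−0.252) = 0.33690. In log-odds, ln(0.33690) = -1.0880.
Add log likelihood ratio: ln(2.3913) = 0.87184.
Posterior log-odds = -0.21613, so posterior odds = exp(-0.21613) = 0.80563.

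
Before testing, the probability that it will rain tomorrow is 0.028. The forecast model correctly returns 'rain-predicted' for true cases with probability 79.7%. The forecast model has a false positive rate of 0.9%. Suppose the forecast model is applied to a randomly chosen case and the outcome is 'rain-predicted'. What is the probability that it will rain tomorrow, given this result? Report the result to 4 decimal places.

P(H | E) ≈ 0.7184

Let H be the event that it will rain tomorrow. P(H) = 0.028, so P(¬H) = 0.972. With E the 'rain-predicted' result, P(E|H) = 0.797 and P(E|¬H) = 0.009.
P(E) = 0.797·0.028 + 0.009·0.972 = 0.022316 + 0.0087480 = 0.031064.
By Bayes' theorem, P(H|E) = 0.022316 / 0.031064 = 0.7184.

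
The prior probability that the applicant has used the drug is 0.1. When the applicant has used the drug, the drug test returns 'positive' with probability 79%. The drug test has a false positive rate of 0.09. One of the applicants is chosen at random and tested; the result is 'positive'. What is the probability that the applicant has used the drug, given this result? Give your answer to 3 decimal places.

Let H be the event that the applicant has used the drug. P(H) = 0.1, so P(¬H) = 0.9. With E the 'positive' result, P(E|H) = 0.79 and P(E|¬H) = 0.09.
P(E) = 0.79·0.1 + 0.09·0.9 = 0.079000 + 0.081000 = 0.16000.
By Bayes' theorem, P(H|E) = 0.079000 / 0.16000 = 0.494.

P(H | E) ≈ 0.494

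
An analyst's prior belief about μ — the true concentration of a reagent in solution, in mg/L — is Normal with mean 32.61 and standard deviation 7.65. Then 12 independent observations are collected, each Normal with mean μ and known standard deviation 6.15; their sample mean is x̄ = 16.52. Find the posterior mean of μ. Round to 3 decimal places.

Prior precision 1/τ₀² = 1/7.65² = 0.0170874; data precision n/σ² = 12/6.15² = 0.317271.
Posterior precision = 0.0170874 + 0.317271 = 0.334359.
Posterior mean = (0.0170874·32.61 + 0.317271·16.52) / 0.334359 = 17.342.

Posterior mean ≈ 17.342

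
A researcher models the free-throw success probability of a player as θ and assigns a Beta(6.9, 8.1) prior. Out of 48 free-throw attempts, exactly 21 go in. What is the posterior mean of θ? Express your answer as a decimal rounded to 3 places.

Posterior mean ≈ 0.443

Observing 21 successes and 27 failures updates Beta(6.9, 8.1) by adding the success and failure counts to the two shape parameters: α = 6.9+21 = 27.9, β = 8.1+27 = 35.1.
E[θ | data] = 27.9/(27.9+35.1) = 0.443.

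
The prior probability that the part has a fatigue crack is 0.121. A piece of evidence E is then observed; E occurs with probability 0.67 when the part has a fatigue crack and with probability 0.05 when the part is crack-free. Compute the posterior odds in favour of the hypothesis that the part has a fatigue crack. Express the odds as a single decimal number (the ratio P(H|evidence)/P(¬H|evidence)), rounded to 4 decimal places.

Posterior odds ≈ 1.8446

Prior odds = 0.121/(1−0.121) = 0.13766.
Likelihood ratio for E = 0.67/0.05 = 13.400.
Posterior odds = prior odds × LR = 1.8446.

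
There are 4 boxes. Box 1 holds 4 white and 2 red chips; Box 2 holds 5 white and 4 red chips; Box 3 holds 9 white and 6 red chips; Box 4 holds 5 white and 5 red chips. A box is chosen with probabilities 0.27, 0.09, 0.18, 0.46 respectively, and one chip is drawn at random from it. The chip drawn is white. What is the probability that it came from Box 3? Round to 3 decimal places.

Posterior probability ≈ 0.190

Tabulate prior·likelihood by source: [1] prior 0.27, lik 0.6667, product 0.1800; [2] prior 0.09, lik 0.5556, product 0.05000; [3] prior 0.18, lik 0.6, product 0.1080; [4] prior 0.46, lik 0.5, product 0.2300.
Normalizing constant = 0.56800; the posterior for Box 3 is its product over the sum, 0.1080/0.56800 = 0.190.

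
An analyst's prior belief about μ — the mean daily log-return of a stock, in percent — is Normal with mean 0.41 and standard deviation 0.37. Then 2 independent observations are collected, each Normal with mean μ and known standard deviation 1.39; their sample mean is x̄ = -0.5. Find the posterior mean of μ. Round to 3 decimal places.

Posterior mean ≈ 0.297

With known σ, the Normal prior is conjugate. Weight on the data is w = (n/σ²)/(n/σ² + 1/τ₀²) = 1.03514/(1.03514+7.30460) = 0.12412.
Posterior mean = w·x̄ + (1−w)·μ₀ = 0.12412·-0.5 + 0.87588·0.41 = 0.297.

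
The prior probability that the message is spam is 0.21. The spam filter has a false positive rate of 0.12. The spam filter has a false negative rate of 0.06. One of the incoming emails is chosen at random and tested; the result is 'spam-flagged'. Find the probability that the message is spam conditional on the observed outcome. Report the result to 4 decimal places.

Write H for 'the message is spam'. Prior odds H:¬H = 0.21/0.79 = 0.26582. For the 'spam-flagged' outcome, the likelihood ratio is 0.94/0.12 = 7.8333.
Posterior odds = 0.26582 × 7.8333 = 2.0823, so P(H|E) = 2.0823/(1+2.0823) = 0.6756.

P(H | E) ≈ 0.6756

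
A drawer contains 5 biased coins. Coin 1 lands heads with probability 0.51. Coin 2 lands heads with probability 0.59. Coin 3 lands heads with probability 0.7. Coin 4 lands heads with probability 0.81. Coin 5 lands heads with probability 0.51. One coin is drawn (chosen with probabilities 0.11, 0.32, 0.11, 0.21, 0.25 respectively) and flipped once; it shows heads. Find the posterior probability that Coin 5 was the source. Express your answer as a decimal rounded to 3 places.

Posterior probability ≈ 0.206

Tabulate prior·likelihood by source: [1] prior 0.11, lik 0.51, product 0.05610; [2] prior 0.32, lik 0.59, product 0.1888; [3] prior 0.11, lik 0.7, product 0.07700; [4] prior 0.21, lik 0.81, product 0.1701; [5] prior 0.25, lik 0.51, product 0.1275.
Normalizing constant = 0.61950; the posterior for Coin 5 is its product over the sum, 0.1275/0.61950 = 0.206.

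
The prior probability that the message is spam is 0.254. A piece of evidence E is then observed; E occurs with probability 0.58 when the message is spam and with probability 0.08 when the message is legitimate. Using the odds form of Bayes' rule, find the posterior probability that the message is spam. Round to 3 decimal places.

Prior odds = 0.254/(1−0.254) = 0.34048. In log-odds, ln(0.34048) = -1.0774.
Add log likelihood ratio: ln(7.2500) = 1.9810.
Posterior log-odds = 0.90361, so posterior odds = exp(0.90361) = 2.4685. Converting, P(H|E) = 2.4685/3.4685 = 0.712.

Posterior probability ≈ 0.712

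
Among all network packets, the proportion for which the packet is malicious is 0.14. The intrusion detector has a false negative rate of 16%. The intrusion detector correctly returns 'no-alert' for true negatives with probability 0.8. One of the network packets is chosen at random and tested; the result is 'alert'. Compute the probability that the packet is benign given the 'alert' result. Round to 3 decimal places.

P(¬H | E) ≈ 0.594

Let H be the event that the packet is malicious. P(H) = 0.14, so P(¬H) = 0.86. With E the 'alert' result, P(E|H) = 0.84 and P(E|¬H) = 0.2.
P(E) = 0.84·0.14 + 0.2·0.86 = 0.11760 + 0.17200 = 0.28960.
By Bayes' theorem, P(H|E) = 0.11760 / 0.28960 = 0.406. Hence P(¬H|E) = 1 − 0.406 = 0.594.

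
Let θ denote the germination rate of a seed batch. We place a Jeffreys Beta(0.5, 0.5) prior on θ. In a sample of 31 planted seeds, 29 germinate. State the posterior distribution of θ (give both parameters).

Posterior: Beta(29.5, 2.5)

The binomial likelihood is conjugate to the Beta prior: with 29 successes and 2 failures, the posterior is Beta(0.5+29, 0.5+2) = Beta(29.5, 2.5).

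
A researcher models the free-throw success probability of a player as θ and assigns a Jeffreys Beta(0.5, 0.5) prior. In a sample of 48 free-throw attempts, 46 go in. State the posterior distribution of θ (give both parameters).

The binomial likelihood is conjugate to the Beta prior: with 46 successes and 2 failures, the posterior is Beta(0.5+46, 0.5+2) = Beta(46.5, 2.5).

Posterior: Beta(46.5, 2.5)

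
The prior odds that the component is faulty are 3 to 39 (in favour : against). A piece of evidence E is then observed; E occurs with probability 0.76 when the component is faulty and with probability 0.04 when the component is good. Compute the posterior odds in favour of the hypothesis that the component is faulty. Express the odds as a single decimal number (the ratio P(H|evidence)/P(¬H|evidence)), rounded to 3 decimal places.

Posterior odds ≈ 1.462

Prior odds = 3/39 = 0.076923. In log-odds, ln(0.076923) = -2.5649.
Add log likelihood ratio: ln(19.000) = 2.9444.
Posterior log-odds = 0.37949, so posterior odds = exp(0.37949) = 1.4615.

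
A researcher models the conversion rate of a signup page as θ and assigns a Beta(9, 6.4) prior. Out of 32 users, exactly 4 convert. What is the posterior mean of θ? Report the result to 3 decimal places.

Observing 4 successes and 28 failures updates Beta(9, 6.4) by adding the success and failure counts to the two shape parameters: α = 9+4 = 13, β = 6.4+28 = 34.4.
E[θ | data] = 13/(13+34.4) = 0.274.

Posterior mean ≈ 0.274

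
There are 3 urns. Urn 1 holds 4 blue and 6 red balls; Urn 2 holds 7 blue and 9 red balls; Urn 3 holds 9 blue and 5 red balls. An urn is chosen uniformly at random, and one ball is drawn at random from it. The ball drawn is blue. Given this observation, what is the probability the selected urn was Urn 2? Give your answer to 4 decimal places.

Posterior probability ≈ 0.2955

Tabulate prior·likelihood by source: [1] prior 0.333333, lik 0.4, product 0.1333; [2] prior 0.333333, lik 0.4375, product 0.1458; [3] prior 0.333333, lik 0.6429, product 0.2143.
Normalizing constant = 0.49345; the posterior for Urn 2 is its product over the sum, 0.1458/0.49345 = 0.2955.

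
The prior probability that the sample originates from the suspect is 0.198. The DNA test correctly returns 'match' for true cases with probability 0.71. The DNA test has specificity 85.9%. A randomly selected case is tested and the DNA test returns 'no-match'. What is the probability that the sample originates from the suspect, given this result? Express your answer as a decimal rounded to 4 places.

Let H be the event that the sample originates from the suspect. P(H) = 0.198, so P(¬H) = 0.802. With E the 'no-match' result, P(E|H) = 0.29 and P(E|¬H) = 0.859.
P(E) = 0.29·0.198 + 0.859·0.802 = 0.057420 + 0.68892 = 0.74634.
By Bayes' theorem, P(H|E) = 0.057420 / 0.74634 = 0.0769.

P(H | E) ≈ 0.0769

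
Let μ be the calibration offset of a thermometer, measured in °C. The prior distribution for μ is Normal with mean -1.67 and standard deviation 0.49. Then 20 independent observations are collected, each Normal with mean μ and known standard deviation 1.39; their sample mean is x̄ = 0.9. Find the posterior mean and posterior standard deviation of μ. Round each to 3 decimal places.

Posterior mean ≈ 0.163; posterior SD ≈ 0.262

Prior precision 1/τ₀² = 1/0.49² = 4.16493; data precision n/σ² = 20/1.39² = 10.3514.
Posterior precision = 4.16493 + 10.3514 = 14.5164, giving posterior SD = 1/√14.5164 = 0.262.
Posterior mean = (4.16493·-1.67 + 10.3514·0.9) / 14.5164 = 0.163.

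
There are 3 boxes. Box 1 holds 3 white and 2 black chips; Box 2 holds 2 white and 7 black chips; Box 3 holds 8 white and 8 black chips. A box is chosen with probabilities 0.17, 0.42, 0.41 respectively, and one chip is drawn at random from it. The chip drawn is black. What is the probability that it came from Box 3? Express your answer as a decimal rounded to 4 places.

Tabulate prior·likelihood by source: [1] prior 0.17, lik 0.4, product 0.06800; [2] prior 0.42, lik 0.7778, product 0.3267; [3] prior 0.41, lik 0.5, product 0.2050.
Normalizing constant = 0.59967; the posterior for Box 3 is its product over the sum, 0.2050/0.59967 = 0.3419.

Posterior probability ≈ 0.3419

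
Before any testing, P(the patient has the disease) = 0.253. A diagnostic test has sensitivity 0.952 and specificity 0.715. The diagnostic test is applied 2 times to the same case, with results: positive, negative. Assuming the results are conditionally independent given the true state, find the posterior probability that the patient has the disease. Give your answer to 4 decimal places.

Posterior P(H) ≈ 0.0706

With H the event that the patient has the disease, the joint likelihood of the observed sequence is P(data|H) = 0.952·0.048 = 0.045696 and P(data|¬H) = 0.285·0.715 = 0.20377.
Bayes: P(H|data) = 0.253·0.045696 / (0.253·0.045696 + 0.747·0.20377) = 0.011561/0.16378 = 0.0706.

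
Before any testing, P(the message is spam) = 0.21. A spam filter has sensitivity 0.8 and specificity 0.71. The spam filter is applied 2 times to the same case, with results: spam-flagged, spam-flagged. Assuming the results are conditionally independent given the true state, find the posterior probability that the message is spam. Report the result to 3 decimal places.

Posterior P(H) ≈ 0.669

With H the event that the message is spam, the joint likelihood of the observed sequence is P(data|H) = 0.8·0.8 = 0.64000 and P(data|¬H) = 0.29·0.29 = 0.084100.
Bayes: P(H|data) = 0.21·0.64000 / (0.21·0.64000 + 0.79·0.084100) = 0.13440/0.20084 = 0.6692.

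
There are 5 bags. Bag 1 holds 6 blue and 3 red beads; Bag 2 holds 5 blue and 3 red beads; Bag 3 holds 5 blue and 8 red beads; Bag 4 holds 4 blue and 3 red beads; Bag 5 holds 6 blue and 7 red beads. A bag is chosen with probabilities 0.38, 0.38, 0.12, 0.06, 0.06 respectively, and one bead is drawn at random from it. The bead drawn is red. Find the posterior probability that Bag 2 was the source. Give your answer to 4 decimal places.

Tabulate prior·likelihood by source: [1] prior 0.38, lik 0.3333, product 0.1267; [2] prior 0.38, lik 0.375, product 0.1425; [3] prior 0.12, lik 0.6154, product 0.07385; [4] prior 0.06, lik 0.4286, product 0.02571; [5] prior 0.06, lik 0.5385, product 0.03231.
Normalizing constant = 0.40103; the posterior for Bag 2 is its product over the sum, 0.1425/0.40103 = 0.3553.

Posterior probability ≈ 0.3553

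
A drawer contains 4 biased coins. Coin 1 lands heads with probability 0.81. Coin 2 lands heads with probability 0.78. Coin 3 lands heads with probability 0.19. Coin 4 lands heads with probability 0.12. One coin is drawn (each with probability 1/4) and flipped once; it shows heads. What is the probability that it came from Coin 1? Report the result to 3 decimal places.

P(heads|C1) = 0.81; P(heads|C2) = 0.78; P(heads|C3) = 0.19; P(heads|C4) = 0.12.
Prior × likelihood for each source: 0.25·0.81=0.2025, 0.25·0.78=0.1950, 0.25·0.19=0.04750, 0.25·0.12=0.03000. Summing gives P(heads) = 0.47500.
P(Coin 1 | heads) = 0.2025 / 0.47500 = 0.426.

Posterior probability ≈ 0.426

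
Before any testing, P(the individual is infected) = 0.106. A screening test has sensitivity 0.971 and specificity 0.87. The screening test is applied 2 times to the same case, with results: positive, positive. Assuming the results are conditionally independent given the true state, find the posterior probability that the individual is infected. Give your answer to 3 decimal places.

Let H be the event that the individual is infected; start with P(H) = 0.106. P('positive'|H) = 0.971, P('positive'|¬H) = 0.13.
Update on result 1 ('positive'): P(H) ← 0.971·0.1060 / (0.971·0.1060 + 0.13·0.8940) = 0.10293/0.21915 = 0.4697.
Update on result 2 ('positive'): P(H) ← 0.971·0.4697 / (0.971·0.4697 + 0.13·0.5303) = 0.45605/0.52499 = 0.8687.

Posterior P(H) ≈ 0.869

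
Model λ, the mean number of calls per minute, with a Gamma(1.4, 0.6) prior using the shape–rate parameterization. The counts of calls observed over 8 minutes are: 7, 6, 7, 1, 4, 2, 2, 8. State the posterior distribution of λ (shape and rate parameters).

Total count ∑xᵢ = 37 over n = 8 minutes.
Gamma is conjugate to the Poisson likelihood: posterior is Gamma(shape = 1.4+37 = 38.4, rate = 0.6+8 = 8.6).

Posterior: Gamma(shape=38.4, rate=8.6)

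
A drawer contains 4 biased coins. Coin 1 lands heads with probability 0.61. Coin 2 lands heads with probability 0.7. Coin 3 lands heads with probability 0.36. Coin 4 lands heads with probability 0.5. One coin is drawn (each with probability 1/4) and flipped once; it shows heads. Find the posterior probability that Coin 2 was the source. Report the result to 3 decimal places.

P(heads|C1) = 0.61; P(heads|C2) = 0.7; P(heads|C3) = 0.36; P(heads|C4) = 0.5.
Prior × likelihood for each source: 0.25·0.61=0.1525, 0.25·0.7=0.1750, 0.25·0.36=0.09000, 0.25·0.5=0.1250. Summing gives P(heads) = 0.54250.
P(Coin 2 | heads) = 0.1750 / 0.54250 = 0.323.

Posterior probability ≈ 0.323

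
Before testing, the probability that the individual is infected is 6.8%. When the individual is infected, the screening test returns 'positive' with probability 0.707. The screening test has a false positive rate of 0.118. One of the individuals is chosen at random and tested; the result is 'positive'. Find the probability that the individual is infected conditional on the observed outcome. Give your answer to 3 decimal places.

P(H | E) ≈ 0.304

Let H be the event that the individual is infected. P(H) = 0.068, so P(¬H) = 0.932. With E the 'positive' result, P(E|H) = 0.707 and P(E|¬H) = 0.118.
P(E) = 0.707·0.068 + 0.118·0.932 = 0.048076 + 0.10998 = 0.15805.
By Bayes' theorem, P(H|E) = 0.048076 / 0.15805 = 0.304.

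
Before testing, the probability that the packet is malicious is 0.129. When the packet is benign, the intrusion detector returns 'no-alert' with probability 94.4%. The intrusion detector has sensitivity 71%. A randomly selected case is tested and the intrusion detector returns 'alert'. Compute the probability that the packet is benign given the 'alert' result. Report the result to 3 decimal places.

P(¬H | E) ≈ 0.347

Write H for 'the packet is malicious'. Prior odds H:¬H = 0.129/0.871 = 0.14811. For the 'alert' outcome, the likelihood ratio is 0.71/0.056 = 12.679.
Posterior odds = 0.14811 × 12.679 = 1.8778, so P(H|E) = 1.8778/(1+1.8778) = 0.653. Then P(¬H|E) = 1 − 0.653 = 0.347.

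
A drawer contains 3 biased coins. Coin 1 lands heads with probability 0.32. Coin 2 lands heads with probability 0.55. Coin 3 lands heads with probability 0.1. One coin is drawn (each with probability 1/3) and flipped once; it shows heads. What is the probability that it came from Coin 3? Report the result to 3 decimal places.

Posterior probability ≈ 0.103

P(heads|C1) = 0.32; P(heads|C2) = 0.55; P(heads|C3) = 0.1.
Prior × likelihood for each source: 0.333333·0.32=0.1067, 0.333333·0.55=0.1833, 0.333333·0.1=0.03333. Summing gives P(heads) = 0.32333.
P(Coin 3 | heads) = 0.03333 / 0.32333 = 0.103.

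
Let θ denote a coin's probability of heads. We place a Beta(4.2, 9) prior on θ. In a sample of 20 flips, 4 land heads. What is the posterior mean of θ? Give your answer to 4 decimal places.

The binomial likelihood is conjugate to the Beta prior: with 4 successes and 16 failures, the posterior is Beta(4.2+4, 9+16) = Beta(8.2, 25).
E[θ | data] = 8.2/(8.2+25) = 0.2470.

Posterior mean ≈ 0.2470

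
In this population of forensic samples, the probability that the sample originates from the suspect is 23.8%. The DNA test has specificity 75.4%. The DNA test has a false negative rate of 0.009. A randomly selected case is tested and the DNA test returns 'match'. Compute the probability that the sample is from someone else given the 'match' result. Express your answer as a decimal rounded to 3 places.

Write H for 'the sample originates from the suspect'. Prior odds H:¬H = 0.238/0.762 = 0.31234. For the 'match' outcome, the likelihood ratio is 0.991/0.246 = 4.0285.
Posterior odds = 0.31234 × 4.0285 = 1.2582, so P(H|E) = 1.2582/(1+1.2582) = 0.557. Then P(¬H|E) = 1 − 0.557 = 0.443.

P(¬H | E) ≈ 0.443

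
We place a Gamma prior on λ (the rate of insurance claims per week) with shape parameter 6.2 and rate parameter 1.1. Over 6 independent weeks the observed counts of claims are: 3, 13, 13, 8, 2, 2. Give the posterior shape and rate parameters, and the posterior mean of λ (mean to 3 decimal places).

Total count ∑xᵢ = 41 over n = 6 weeks.
Gamma is conjugate to the Poisson likelihood: posterior is Gamma(shape = 6.2+41 = 47.2, rate = 1.1+6 = 7.1).
Posterior mean = shape/rate = 47.2/7.1 = 6.648.

Posterior: Gamma(shape=47.2, rate=7.1); mean ≈ 6.648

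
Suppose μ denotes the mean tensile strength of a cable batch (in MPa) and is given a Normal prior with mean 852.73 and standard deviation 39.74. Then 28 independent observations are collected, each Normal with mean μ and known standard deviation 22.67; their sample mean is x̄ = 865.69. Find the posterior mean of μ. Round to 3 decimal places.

With known σ, the Normal prior is conjugate. Weight on the data is w = (n/σ²)/(n/σ² + 1/τ₀²) = 0.0544822/(0.0544822+0.00063320) = 0.98851.
Posterior mean = w·x̄ + (1−w)·μ₀ = 0.98851·865.69 + 0.011489·852.73 = 865.541.

Posterior mean ≈ 865.541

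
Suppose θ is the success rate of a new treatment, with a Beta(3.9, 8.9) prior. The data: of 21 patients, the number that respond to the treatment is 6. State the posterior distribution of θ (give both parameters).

Posterior: Beta(9.9, 23.9)

Observing 6 successes and 15 failures updates Beta(3.9, 8.9) by adding the success and failure counts to the two shape parameters: α = 3.9+6 = 9.9, β = 8.9+15 = 23.9.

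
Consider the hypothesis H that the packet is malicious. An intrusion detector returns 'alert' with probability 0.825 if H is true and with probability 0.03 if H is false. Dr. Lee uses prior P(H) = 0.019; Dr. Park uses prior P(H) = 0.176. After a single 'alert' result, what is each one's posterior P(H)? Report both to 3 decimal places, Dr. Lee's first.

The likelihood ratio for an 'alert' result is 0.825/0.03 = 27.500.
Dr. Lee: prior odds 0.019/0.981 = 0.019368; posterior odds 0.53262; posterior probability 0.348.
Dr. Park: prior odds 0.176/0.824 = 0.21359; posterior odds 5.8738; posterior probability 0.855.

Dr. Lee: 0.348; Dr. Park: 0.855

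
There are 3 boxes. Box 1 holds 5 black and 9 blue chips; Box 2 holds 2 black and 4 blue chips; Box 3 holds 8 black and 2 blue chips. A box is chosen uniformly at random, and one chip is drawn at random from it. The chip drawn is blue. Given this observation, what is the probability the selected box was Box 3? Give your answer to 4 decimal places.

Posterior probability ≈ 0.1325

P(blue|Box 1) = 0.6429; P(blue|Box 2) = 0.6667; P(blue|Box 3) = 0.2.
Prior × likelihood for each source: 0.333333·0.6429=0.2143, 0.333333·0.6667=0.2222, 0.333333·0.2=0.06667. Summing gives P(blue) = 0.50317.
P(Box 3 | blue) = 0.06667 / 0.50317 = 0.1325.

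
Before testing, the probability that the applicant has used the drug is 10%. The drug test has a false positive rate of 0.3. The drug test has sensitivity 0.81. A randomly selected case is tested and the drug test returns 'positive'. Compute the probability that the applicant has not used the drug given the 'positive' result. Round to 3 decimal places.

Let H be the event that the applicant has used the drug. P(H) = 0.1, so P(¬H) = 0.9. With E the 'positive' result, P(E|H) = 0.81 and P(E|¬H) = 0.3.
P(E) = 0.81·0.1 + 0.3·0.9 = 0.081000 + 0.27000 = 0.35100.
By Bayes' theorem, P(H|E) = 0.081000 / 0.35100 = 0.231. Hence P(¬H|E) = 1 − 0.231 = 0.769.

P(¬H | E) ≈ 0.769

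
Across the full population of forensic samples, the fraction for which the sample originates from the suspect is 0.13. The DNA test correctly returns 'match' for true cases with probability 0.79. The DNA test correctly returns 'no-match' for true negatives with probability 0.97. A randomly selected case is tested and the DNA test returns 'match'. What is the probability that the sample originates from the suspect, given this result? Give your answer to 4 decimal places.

P(H | E) ≈ 0.7974

Let H be the event that the sample originates from the suspect. P(H) = 0.13, so P(¬H) = 0.87. With E the 'match' result, P(E|H) = 0.79 and P(E|¬H) = 0.03.
P(E) = 0.79·0.13 + 0.03·0.87 = 0.10270 + 0.026100 = 0.12880.
By Bayes' theorem, P(H|E) = 0.10270 / 0.12880 = 0.7974.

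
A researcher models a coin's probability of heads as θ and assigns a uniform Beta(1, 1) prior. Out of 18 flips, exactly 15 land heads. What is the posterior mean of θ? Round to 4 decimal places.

Posterior mean ≈ 0.8000

Observing 15 successes and 3 failures updates Beta(1, 1) by adding the success and failure counts to the two shape parameters: α = 1+15 = 16, β = 1+3 = 4.
E[θ | data] = 16/(16+4) = 0.8000.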